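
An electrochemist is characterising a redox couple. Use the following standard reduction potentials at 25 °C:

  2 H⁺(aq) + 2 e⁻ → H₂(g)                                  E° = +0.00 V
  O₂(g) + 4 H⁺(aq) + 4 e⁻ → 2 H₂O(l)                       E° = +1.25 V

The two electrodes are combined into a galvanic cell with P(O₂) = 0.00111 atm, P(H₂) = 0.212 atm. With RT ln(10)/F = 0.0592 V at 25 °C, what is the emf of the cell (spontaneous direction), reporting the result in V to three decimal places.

+1.186 V

O₂/H₂O is the cathode (higher E°), H⁺/H₂ the anode: E°cell = +1.25 − (+0.00) = +1.25 V, n = 4.
Overall: O₂(g) + 2 H₂(g) → 2 H₂O(l)
Q = 1 / (P(O₂)·P(H₂)^2); log Q = 4.302.
E = E° − (0.0592/n) log Q = +1.25 − (0.0592/4)(4.302) = +1.186 V.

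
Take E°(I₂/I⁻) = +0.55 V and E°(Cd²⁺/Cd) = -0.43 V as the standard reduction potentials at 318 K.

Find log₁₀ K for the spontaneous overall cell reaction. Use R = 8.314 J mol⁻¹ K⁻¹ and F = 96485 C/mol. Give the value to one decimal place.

31.1

Cathode: I₂/I⁻; anode: Cd²⁺/Cd. E°cell = (+0.55) − (-0.43) = +0.98 V, with n = 2.
ΔG° = −nFE° = −RT ln K, so ln K = nFE°/(RT) = (2)(96485)(+0.98) / ((8.314)(318)) = 71.528.
log₁₀ K = 71.528 / ln 10 = 31.1.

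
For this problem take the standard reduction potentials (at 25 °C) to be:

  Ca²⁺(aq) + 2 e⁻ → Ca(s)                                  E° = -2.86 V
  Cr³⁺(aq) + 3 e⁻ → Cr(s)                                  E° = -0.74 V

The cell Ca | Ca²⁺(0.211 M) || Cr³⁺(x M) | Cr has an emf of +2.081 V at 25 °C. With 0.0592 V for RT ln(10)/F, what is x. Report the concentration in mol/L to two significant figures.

Cr³⁺/Cr is the cathode, Ca²⁺/Ca the anode: E°cell = +2.12 V, n = 6.
Overall reaction: 2 Cr³⁺(aq) + 3 Ca(s) → 2 Cr(s) + 3 Ca²⁺(aq); Q = [Ca²⁺]^3/[Cr³⁺]^2.
From E = E° − (0.0592/n) log Q: log Q = (E° − E)·n/0.0592 = (+2.12 − (+2.081))·6/0.0592 = 3.9527.
So 2·log[Cr³⁺] = 3·log(0.211) − log Q = -2.0272 − (3.9527) = -5.9799; log[Cr³⁺] = -5.9799 / 2 = -2.9899; [Cr³⁺] = 10^(-2.9899) ≈ 0.0010 M.

0.0010 M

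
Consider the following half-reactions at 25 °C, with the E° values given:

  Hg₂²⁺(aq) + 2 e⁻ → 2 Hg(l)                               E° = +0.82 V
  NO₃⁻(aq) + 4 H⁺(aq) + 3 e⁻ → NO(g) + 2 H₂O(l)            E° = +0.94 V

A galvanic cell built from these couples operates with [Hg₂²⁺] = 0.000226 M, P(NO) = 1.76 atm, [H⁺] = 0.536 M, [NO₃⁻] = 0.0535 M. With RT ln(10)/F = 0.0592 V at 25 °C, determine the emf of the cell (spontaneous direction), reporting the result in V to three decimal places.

NO₃⁻/NO is the cathode (higher E°), Hg₂²⁺/Hg the anode: E°cell = +0.94 − (+0.82) = +0.12 V, n = 6.
Overall: 2 NO₃⁻(aq) + 8 H⁺(aq) + 6 Hg(l) → 2 NO(g) + 4 H₂O(l) + 3 Hg₂²⁺(aq)
Q = P(NO)^2·[Hg₂²⁺]^3 / ([NO₃⁻]^2·[H⁺]^8); log Q = -5.737.
E = E° − (0.0592/n) log Q = +0.12 − (0.0592/6)(-5.737) = +0.177 V.

+0.177 V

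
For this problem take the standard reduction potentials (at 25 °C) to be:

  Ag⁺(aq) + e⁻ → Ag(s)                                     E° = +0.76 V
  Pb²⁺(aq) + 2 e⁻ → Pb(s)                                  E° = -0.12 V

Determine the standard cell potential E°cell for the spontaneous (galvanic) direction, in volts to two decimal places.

+0.88 V

The Ag⁺/Ag couple has the higher reduction potential, so it is the cathode; Pb²⁺/Pb is oxidised at the anode.
E°cell = E°(cathode) − E°(anode) = (+0.76) − (-0.12) = +0.88 V.
Since E°cell > 0, the reaction is spontaneous under standard conditions.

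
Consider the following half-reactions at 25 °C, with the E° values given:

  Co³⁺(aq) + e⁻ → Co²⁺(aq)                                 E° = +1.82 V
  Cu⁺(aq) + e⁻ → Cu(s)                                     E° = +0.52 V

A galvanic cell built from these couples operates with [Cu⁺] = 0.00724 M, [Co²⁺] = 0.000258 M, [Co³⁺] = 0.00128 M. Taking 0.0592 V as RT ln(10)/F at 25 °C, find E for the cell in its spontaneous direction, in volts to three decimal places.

Co³⁺/Co²⁺ is the cathode (higher E°), Cu⁺/Cu the anode: E°cell = +1.82 − (+0.52) = +1.30 V, n = 1.
Overall: Co³⁺(aq) + Cu(s) → Co²⁺(aq) + Cu⁺(aq)
Q = [Co²⁺]·[Cu⁺] / ([Co³⁺]); log Q = -2.836.
E = E° − (0.0592/n) log Q = +1.30 − (0.0592/1)(-2.836) = +1.468 V.

+1.468 V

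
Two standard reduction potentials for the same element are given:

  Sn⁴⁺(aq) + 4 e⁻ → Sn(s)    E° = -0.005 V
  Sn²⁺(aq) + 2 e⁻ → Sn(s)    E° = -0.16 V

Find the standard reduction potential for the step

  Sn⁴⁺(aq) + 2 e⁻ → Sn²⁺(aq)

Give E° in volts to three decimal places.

Sequential free energies add, so n₃E°₃ = n₁E°₁ + n₂E°₂.
With n₃ = 4, and the known step contributing 2×(-0.16) V, the unknown satisfies 2·E° = 4×(-0.005) − 2×(-0.16) = +0.300.
E° = +0.300 / 2 = +0.150 V.

+0.150 V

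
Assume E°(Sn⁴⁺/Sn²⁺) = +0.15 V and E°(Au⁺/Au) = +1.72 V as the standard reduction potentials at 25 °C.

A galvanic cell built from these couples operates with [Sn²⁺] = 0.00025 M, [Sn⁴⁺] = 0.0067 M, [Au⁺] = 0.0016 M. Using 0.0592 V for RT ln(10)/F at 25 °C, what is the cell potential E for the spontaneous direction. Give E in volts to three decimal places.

+1.362 V

Au⁺/Au is the cathode (higher E°), Sn⁴⁺/Sn²⁺ the anode: E°cell = +1.72 − (+0.15) = +1.57 V, n = 2.
Overall: 2 Au⁺(aq) + Sn²⁺(aq) → 2 Au(s) + Sn⁴⁺(aq)
Q = [Sn⁴⁺] / ([Au⁺]^2·[Sn²⁺]); log Q = 7.020.
E = E° − (0.0592/n) log Q = +1.57 − (0.0592/2)(7.020) = +1.362 V.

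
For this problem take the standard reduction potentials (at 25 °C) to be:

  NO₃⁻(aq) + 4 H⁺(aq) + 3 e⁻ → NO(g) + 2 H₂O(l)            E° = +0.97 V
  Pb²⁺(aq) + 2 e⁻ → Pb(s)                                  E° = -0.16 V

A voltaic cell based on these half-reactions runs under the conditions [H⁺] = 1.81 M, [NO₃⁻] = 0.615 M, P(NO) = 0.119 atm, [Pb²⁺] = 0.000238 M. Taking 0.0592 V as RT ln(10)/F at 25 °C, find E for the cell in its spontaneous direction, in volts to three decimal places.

+1.272 V

NO₃⁻/NO is the cathode (higher E°), Pb²⁺/Pb the anode: E°cell = +0.97 − (-0.16) = +1.13 V, n = 6.
Overall: 2 NO₃⁻(aq) + 8 H⁺(aq) + 3 Pb(s) → 2 NO(g) + 4 H₂O(l) + 3 Pb²⁺(aq)
Q = P(NO)^2·[Pb²⁺]^3 / ([NO₃⁻]^2·[H⁺]^8); log Q = -14.358.
E = E° − (0.0592/n) log Q = +1.13 − (0.0592/6)(-14.358) = +1.272 V.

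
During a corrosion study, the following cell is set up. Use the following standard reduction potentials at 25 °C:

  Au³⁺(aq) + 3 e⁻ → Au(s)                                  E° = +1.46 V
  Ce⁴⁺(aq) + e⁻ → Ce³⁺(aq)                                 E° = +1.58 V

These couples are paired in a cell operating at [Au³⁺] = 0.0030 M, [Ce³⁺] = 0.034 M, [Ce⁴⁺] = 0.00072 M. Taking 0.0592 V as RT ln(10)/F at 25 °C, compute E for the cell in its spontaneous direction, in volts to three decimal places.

Ce⁴⁺/Ce³⁺ is the cathode (higher E°), Au³⁺/Au the anode: E°cell = +1.58 − (+1.46) = +0.12 V, n = 3.
Overall: 3 Ce⁴⁺(aq) + Au(s) → 3 Ce³⁺(aq) + Au³⁺(aq)
Q = [Ce³⁺]^3·[Au³⁺] / ([Ce⁴⁺]^3); log Q = 2.500.
E = E° − (0.0592/n) log Q = +0.12 − (0.0592/3)(2.500) = +0.071 V.

+0.071 V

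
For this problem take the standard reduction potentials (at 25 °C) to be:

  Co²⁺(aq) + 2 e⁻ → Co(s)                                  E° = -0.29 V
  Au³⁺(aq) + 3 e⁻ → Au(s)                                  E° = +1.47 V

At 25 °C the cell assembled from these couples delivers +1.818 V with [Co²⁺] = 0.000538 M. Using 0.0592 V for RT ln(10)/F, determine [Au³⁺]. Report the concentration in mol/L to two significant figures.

0.011 M

Au³⁺/Au is the cathode, Co²⁺/Co the anode: E°cell = +1.76 V, n = 6.
Overall reaction: 2 Au³⁺(aq) + 3 Co(s) → 2 Au(s) + 3 Co²⁺(aq); Q = [Co²⁺]^3/[Au³⁺]^2.
From E = E° − (0.0592/n) log Q: log Q = (E° − E)·n/0.0592 = (+1.76 − (+1.818))·6/0.0592 = -5.8784.
So 2·log[Au³⁺] = 3·log(0.000538) − log Q = -9.8077 − (-5.8784) = -3.9293; log[Au³⁺] = -3.9293 / 2 = -1.9647; [Au³⁺] = 10^(-1.9647) ≈ 0.011 M.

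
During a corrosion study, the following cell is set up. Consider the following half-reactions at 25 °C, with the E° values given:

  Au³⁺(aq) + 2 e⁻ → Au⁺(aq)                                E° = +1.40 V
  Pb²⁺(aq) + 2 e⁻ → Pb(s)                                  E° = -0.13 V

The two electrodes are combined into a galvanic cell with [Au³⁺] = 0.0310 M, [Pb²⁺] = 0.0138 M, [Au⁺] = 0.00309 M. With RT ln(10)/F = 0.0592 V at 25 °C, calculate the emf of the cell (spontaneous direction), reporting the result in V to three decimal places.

+1.615 V

Au³⁺/Au⁺ is the cathode (higher E°), Pb²⁺/Pb the anode: E°cell = +1.40 − (-0.13) = +1.53 V, n = 2.
Overall: Au³⁺(aq) + Pb(s) → Au⁺(aq) + Pb²⁺(aq)
Q = [Au⁺]·[Pb²⁺] / ([Au³⁺]); log Q = -2.862.
E = E° − (0.0592/n) log Q = +1.53 − (0.0592/2)(-2.862) = +1.615 V.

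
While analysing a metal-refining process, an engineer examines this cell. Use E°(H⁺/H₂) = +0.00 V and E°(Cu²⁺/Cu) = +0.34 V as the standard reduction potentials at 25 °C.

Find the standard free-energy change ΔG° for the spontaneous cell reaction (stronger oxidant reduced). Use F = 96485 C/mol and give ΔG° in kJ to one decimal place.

Cu²⁺/Cu (E° = +0.34 V) is the cathode; H⁺/H₂ (E° = +0.00 V) is the anode, so E°cell = +0.34 V.
Balancing electrons gives n = 2 (lcm of 2 and 2).
ΔG° = −nFE° = −(2)(96485)(+0.34) = -65,610 J = -65.6 kJ.

-65.6 kJ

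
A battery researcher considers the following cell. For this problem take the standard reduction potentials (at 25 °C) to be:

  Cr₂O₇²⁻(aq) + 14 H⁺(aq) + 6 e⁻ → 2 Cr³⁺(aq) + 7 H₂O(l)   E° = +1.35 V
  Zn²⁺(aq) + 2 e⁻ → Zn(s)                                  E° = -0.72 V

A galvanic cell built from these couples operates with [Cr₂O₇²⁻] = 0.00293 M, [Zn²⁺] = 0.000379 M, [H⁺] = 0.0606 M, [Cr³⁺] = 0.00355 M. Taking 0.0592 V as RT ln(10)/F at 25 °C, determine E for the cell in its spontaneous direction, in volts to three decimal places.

+2.026 V

Cr₂O₇²⁻/Cr³⁺ is the cathode (higher E°), Zn²⁺/Zn the anode: E°cell = +1.35 − (-0.72) = +2.07 V, n = 6.
Overall: Cr₂O₇²⁻(aq) + 14 H⁺(aq) + 3 Zn(s) → 2 Cr³⁺(aq) + 7 H₂O(l) + 3 Zn²⁺(aq)
Q = [Cr³⁺]^2·[Zn²⁺]^3 / ([Cr₂O₇²⁻]·[H⁺]^14); log Q = 4.415.
E = E° − (0.0592/n) log Q = +2.07 − (0.0592/6)(4.415) = +2.026 V.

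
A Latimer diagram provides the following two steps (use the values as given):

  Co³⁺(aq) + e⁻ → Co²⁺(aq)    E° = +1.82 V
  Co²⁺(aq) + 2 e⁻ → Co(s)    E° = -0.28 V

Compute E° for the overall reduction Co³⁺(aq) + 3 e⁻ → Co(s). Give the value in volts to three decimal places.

Standard free energies of sequential steps add: ΔG°₃ = ΔG°₁ + ΔG°₂, so n₃E°₃ = n₁E°₁ + n₂E°₂.
E°₃ = (1×+1.82 + 2×-0.28) / 3 = (+1.260) / 3 = +0.420 V.

+0.420 V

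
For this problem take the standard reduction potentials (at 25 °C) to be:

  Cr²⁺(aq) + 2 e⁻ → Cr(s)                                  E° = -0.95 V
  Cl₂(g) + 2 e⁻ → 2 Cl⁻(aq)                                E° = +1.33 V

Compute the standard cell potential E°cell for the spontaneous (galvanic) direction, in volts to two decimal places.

The Cl₂/Cl⁻ couple has the higher reduction potential, so it is the cathode; Cr²⁺/Cr is oxidised at the anode.
E°cell = E°(cathode) − E°(anode) = (+1.33) − (-0.95) = +2.28 V.

+2.28 V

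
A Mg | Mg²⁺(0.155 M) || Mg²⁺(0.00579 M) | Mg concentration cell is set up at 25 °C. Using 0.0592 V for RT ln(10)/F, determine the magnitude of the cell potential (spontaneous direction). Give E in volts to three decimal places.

+0.042 V

For a concentration cell E°cell = 0. The 0.155 M side is the cathode (reduction is favoured where [Mg²⁺] is higher).
With n = 2, E = −(0.0592/2) log([Mg²⁺]ₐₙ/[Mg²⁺]꜀ₐₜ) = −(0.0592/2) log(0.00579/0.155) = −(0.0592/2)(-1.428) = +0.042 V.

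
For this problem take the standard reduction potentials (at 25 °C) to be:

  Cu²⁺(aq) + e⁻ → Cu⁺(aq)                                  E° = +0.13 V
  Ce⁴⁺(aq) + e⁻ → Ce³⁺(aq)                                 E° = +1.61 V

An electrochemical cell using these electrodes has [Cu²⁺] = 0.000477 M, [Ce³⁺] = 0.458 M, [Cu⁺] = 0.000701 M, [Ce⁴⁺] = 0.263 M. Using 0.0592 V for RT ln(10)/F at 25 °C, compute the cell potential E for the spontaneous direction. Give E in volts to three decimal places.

+1.476 V

Ce⁴⁺/Ce³⁺ is the cathode (higher E°), Cu²⁺/Cu⁺ the anode: E°cell = +1.61 − (+0.13) = +1.48 V, n = 1.
Overall: Ce⁴⁺(aq) + Cu⁺(aq) → Ce³⁺(aq) + Cu²⁺(aq)
Q = [Ce³⁺]·[Cu²⁺] / ([Ce⁴⁺]·[Cu⁺]); log Q = 0.074.
E = E° − (0.0592/n) log Q = +1.48 − (0.0592/1)(0.074) = +1.476 V.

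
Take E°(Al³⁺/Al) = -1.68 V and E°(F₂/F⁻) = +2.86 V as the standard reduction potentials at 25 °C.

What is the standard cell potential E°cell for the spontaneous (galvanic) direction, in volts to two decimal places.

The F₂/F⁻ couple has the higher reduction potential, so it is the cathode; Al³⁺/Al is oxidised at the anode.
E°cell = E°(cathode) − E°(anode) = (+2.86) − (-1.68) = +4.54 V.

+4.54 V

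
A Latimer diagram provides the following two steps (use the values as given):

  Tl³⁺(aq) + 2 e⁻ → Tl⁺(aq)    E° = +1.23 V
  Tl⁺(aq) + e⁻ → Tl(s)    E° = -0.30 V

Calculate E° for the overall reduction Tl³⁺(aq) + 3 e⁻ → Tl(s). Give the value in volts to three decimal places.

+0.720 V

Adding the free-energy changes (−nFE°) of the two steps gives −n₃FE°₃ = −n₁FE°₁ − n₂FE°₂.
E°₃ = (2×+1.23 + 1×-0.30) / 3 = (+2.160) / 3 = +0.720 V.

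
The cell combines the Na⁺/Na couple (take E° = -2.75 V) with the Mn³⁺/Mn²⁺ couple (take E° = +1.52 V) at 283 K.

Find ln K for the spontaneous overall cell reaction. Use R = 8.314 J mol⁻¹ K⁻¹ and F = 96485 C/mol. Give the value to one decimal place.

175.1

Cathode: Mn³⁺/Mn²⁺; anode: Na⁺/Na. E°cell = (+1.52) − (-2.75) = +4.27 V, with n = 1.
ΔG° = −nFE° = −RT ln K, so ln K = nFE°/(RT) = (1)(96485)(+4.27) / ((8.314)(283)) = 175.102.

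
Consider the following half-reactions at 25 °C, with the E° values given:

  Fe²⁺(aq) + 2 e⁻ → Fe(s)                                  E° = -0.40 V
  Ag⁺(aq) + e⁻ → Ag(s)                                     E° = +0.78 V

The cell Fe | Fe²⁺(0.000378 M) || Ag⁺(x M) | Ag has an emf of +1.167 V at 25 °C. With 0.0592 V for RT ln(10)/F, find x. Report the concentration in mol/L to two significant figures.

0.012 M

Ag⁺/Ag is the cathode, Fe²⁺/Fe the anode: E°cell = +1.18 V, n = 2.
Overall reaction: 2 Ag⁺(aq) + Fe(s) → 2 Ag(s) + Fe²⁺(aq); Q = [Fe²⁺]^1/[Ag⁺]^2.
From E = E° − (0.0592/n) log Q: log Q = (E° − E)·n/0.0592 = (+1.18 − (+1.167))·2/0.0592 = 0.4392.
So 2·log[Ag⁺] = 1·log(0.000378) − log Q = -3.4225 − (0.4392) = -3.8617; log[Ag⁺] = -3.8617 / 2 = -1.9308; [Ag⁺] = 10^(-1.9308) ≈ 0.012 M.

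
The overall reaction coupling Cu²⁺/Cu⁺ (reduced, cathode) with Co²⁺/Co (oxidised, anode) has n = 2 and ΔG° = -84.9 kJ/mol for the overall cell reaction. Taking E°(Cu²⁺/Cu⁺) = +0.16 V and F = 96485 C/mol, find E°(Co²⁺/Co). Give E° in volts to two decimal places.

E°cell = −ΔG°/(nF) = −(-84.9×10³)/((2)(96485)) = +0.440 V.
Since Cu²⁺/Cu⁺ is the cathode and Co²⁺/Co the anode, E°cell = E°(Cu²⁺/Cu⁺) − E°(Co²⁺/Co).
So E°(Co²⁺/Co) = E°(Cu²⁺/Cu⁺) − E°cell = (+0.16) − (+0.440) = -0.28 V.

-0.28 V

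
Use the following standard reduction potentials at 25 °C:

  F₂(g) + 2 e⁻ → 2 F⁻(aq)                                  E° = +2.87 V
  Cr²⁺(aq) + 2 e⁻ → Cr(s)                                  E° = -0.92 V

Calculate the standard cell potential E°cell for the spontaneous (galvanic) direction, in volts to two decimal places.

+3.79 V

The F₂/F⁻ couple has the higher reduction potential, so it is the cathode; Cr²⁺/Cr is oxidised at the anode.
E°cell = E°(cathode) − E°(anode) = (+2.87) − (-0.92) = +3.79 V.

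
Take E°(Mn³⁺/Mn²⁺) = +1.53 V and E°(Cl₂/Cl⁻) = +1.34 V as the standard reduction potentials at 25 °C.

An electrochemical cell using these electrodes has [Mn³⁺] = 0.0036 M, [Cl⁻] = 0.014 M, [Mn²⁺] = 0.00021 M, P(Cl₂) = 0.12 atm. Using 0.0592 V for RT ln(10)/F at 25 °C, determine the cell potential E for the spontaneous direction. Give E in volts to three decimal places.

Mn³⁺/Mn²⁺ is the cathode (higher E°), Cl₂/Cl⁻ the anode: E°cell = +1.53 − (+1.34) = +0.19 V, n = 2.
Overall: 2 Mn³⁺(aq) + 2 Cl⁻(aq) → 2 Mn²⁺(aq) + Cl₂(g)
Q = [Mn²⁺]^2·P(Cl₂) / ([Mn³⁺]^2·[Cl⁻]^2); log Q = 0.319.
E = E° − (0.0592/n) log Q = +0.19 − (0.0592/2)(0.319) = +0.181 V.

+0.181 V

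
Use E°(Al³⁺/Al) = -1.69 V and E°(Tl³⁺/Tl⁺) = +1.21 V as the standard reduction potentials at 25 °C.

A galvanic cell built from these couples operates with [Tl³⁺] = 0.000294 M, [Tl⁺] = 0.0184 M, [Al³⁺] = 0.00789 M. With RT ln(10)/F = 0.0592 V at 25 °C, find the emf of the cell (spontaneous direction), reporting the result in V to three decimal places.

Tl³⁺/Tl⁺ is the cathode (higher E°), Al³⁺/Al the anode: E°cell = +1.21 − (-1.69) = +2.90 V, n = 6.
Overall: 3 Tl³⁺(aq) + 2 Al(s) → 3 Tl⁺(aq) + 2 Al³⁺(aq)
Q = [Tl⁺]^3·[Al³⁺]^2 / ([Tl³⁺]^3); log Q = 1.184.
E = E° − (0.0592/n) log Q = +2.90 − (0.0592/6)(1.184) = +2.888 V.

+2.888 V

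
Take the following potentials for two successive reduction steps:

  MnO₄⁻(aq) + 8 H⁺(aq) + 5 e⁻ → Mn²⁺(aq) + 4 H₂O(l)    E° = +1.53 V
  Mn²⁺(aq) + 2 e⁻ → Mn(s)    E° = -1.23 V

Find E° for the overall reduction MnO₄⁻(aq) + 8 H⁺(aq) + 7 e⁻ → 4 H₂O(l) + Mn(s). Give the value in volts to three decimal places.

+0.741 V

Adding the free-energy changes (−nFE°) of the two steps gives −n₃FE°₃ = −n₁FE°₁ − n₂FE°₂.
E°₃ = (5×+1.53 + 2×-1.23) / 7 = (+5.190) / 7 = +0.741 V.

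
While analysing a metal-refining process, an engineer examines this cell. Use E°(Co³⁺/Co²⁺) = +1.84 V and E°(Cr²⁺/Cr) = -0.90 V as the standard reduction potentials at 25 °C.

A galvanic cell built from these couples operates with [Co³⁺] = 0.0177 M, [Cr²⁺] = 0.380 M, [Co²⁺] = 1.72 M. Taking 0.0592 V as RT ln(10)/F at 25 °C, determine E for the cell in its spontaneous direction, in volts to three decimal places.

Co³⁺/Co²⁺ is the cathode (higher E°), Cr²⁺/Cr the anode: E°cell = +1.84 − (-0.90) = +2.74 V, n = 2.
Overall: 2 Co³⁺(aq) + Cr(s) → 2 Co²⁺(aq) + Cr²⁺(aq)
Q = [Co²⁺]^2·[Cr²⁺] / ([Co³⁺]^2); log Q = 3.555.
E = E° − (0.0592/n) log Q = +2.74 − (0.0592/2)(3.555) = +2.635 V.

+2.635 V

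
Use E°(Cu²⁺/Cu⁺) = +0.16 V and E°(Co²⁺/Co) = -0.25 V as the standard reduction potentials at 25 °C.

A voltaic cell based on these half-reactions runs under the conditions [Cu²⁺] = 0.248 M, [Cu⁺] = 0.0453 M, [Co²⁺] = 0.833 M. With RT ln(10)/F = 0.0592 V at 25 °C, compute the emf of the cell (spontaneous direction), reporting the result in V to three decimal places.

Cu²⁺/Cu⁺ is the cathode (higher E°), Co²⁺/Co the anode: E°cell = +0.16 − (-0.25) = +0.41 V, n = 2.
Overall: 2 Cu²⁺(aq) + Co(s) → 2 Cu⁺(aq) + Co²⁺(aq)
Q = [Cu⁺]^2·[Co²⁺] / ([Cu²⁺]^2); log Q = -1.556.
E = E° − (0.0592/n) log Q = +0.41 − (0.0592/2)(-1.556) = +0.456 V.

+0.456 V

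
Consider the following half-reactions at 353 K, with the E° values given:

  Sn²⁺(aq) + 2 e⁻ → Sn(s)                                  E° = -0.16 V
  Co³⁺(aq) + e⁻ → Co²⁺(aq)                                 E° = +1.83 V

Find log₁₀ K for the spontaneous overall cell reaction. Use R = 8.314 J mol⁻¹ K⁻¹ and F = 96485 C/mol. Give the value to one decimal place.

56.8

Cathode: Co³⁺/Co²⁺; anode: Sn²⁺/Sn. E°cell = (+1.83) − (-0.16) = +1.99 V, with n = 2.
ΔG° = −nFE° = −RT ln K, so ln K = nFE°/(RT) = (2)(96485)(+1.99) / ((8.314)(353)) = 130.845.
log₁₀ K = 130.845 / ln 10 = 56.8.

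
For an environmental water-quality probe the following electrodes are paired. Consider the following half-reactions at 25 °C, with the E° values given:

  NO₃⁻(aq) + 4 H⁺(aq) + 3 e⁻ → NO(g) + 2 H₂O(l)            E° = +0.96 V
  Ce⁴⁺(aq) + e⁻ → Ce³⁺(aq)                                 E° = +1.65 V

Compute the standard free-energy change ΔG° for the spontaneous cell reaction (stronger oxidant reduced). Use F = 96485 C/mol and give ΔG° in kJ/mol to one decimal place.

Ce⁴⁺/Ce³⁺ (E° = +1.65 V) is the cathode; NO₃⁻/NO (E° = +0.96 V) is the anode, so E°cell = +0.69 V.
Balancing electrons gives n = 3 (lcm of 1 and 3).
ΔG° = −nFE° = −(3)(96485)(+0.69) = -199,724 J = -199.7 kJ/mol.

-199.7 kJ/mol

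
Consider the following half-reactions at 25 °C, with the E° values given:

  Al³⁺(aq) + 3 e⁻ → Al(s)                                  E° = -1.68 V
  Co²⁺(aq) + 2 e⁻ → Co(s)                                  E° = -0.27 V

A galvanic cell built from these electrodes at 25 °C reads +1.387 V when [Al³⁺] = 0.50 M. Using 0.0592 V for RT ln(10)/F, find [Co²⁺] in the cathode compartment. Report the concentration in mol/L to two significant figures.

0.11 M

Co²⁺/Co is the cathode, Al³⁺/Al the anode: E°cell = +1.41 V, n = 6.
Overall reaction: 3 Co²⁺(aq) + 2 Al(s) → 3 Co(s) + 2 Al³⁺(aq); Q = [Al³⁺]^2/[Co²⁺]^3.
From E = E° − (0.0592/n) log Q: log Q = (E° − E)·n/0.0592 = (+1.41 − (+1.387))·6/0.0592 = 2.3311.
So 3·log[Co²⁺] = 2·log(0.5) − log Q = -0.6021 − (2.3311) = -2.9332; log[Co²⁺] = -2.9332 / 3 = -0.9777; [Co²⁺] = 10^(-0.9777) ≈ 0.11 M.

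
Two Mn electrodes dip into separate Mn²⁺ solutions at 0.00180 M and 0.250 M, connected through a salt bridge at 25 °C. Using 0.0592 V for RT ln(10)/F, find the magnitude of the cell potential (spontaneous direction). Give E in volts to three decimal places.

+0.063 V

For a concentration cell E°cell = 0. The 0.250 M side is the cathode (reduction is favoured where [Mn²⁺] is higher).
With n = 2, E = −(0.0592/2) log([Mn²⁺]ₐₙ/[Mn²⁺]꜀ₐₜ) = −(0.0592/2) log(0.0018/0.25) = −(0.0592/2)(-2.143) = +0.063 V.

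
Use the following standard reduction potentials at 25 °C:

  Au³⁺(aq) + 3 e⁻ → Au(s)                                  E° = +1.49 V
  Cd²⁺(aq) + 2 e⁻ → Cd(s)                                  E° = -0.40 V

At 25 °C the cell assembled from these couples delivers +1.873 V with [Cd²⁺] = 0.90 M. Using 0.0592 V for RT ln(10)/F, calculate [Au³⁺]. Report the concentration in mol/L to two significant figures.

0.12 M

Au³⁺/Au is the cathode, Cd²⁺/Cd the anode: E°cell = +1.89 V, n = 6.
Overall reaction: 2 Au³⁺(aq) + 3 Cd(s) → 2 Au(s) + 3 Cd²⁺(aq); Q = [Cd²⁺]^3/[Au³⁺]^2.
From E = E° − (0.0592/n) log Q: log Q = (E° − E)·n/0.0592 = (+1.89 − (+1.873))·6/0.0592 = 1.7230.
So 2·log[Au³⁺] = 3·log(0.9) − log Q = -0.1373 − (1.7230) = -1.8603; log[Au³⁺] = -1.8603 / 2 = -0.9302; [Au³⁺] = 10^(-0.9302) ≈ 0.12 M.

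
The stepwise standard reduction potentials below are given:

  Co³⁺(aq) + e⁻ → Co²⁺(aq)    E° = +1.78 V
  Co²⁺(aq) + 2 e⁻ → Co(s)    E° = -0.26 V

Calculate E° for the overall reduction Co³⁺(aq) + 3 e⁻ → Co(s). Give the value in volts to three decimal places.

+0.420 V

Standard free energies of sequential steps add: ΔG°₃ = ΔG°₁ + ΔG°₂, so n₃E°₃ = n₁E°₁ + n₂E°₂.
E°₃ = (1×+1.78 + 2×-0.26) / 3 = (+1.260) / 3 = +0.420 V.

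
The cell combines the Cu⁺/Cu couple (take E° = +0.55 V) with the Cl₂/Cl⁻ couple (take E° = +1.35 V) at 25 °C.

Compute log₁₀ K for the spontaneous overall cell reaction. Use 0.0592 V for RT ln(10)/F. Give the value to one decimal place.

27.0

Cathode: Cl₂/Cl⁻; anode: Cu⁺/Cu. E°cell = +0.80 V, n = 2.
log K = nE°cell / 0.0592 = (2)(+0.80) / 0.0592 = 27.0.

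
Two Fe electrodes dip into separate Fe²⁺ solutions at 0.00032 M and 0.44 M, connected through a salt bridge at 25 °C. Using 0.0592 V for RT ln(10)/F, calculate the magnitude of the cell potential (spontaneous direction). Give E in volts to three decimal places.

+0.093 V

For a concentration cell E°cell = 0. The 0.44 M side is the cathode (reduction is favoured where [Fe²⁺] is higher).
With n = 2, E = −(0.0592/2) log([Fe²⁺]ₐₙ/[Fe²⁺]꜀ₐₜ) = −(0.0592/2) log(0.00032/0.44) = −(0.0592/2)(-3.138) = +0.093 V.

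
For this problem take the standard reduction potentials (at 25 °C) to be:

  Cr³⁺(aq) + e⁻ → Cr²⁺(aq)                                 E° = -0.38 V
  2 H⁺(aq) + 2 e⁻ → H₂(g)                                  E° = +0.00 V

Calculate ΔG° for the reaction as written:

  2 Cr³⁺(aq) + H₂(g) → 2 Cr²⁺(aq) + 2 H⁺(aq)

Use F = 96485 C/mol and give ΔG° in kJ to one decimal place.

As written, Cr³⁺/Cr²⁺ is reduced (cathode) and H⁺/H₂ is oxidised (anode), so E°cell = (-0.38) − (+0.00) = -0.38 V.
Balancing electrons gives n = 2.
ΔG° = −nFE° = −(2)(96485)(-0.38) = 73,329 J = +73.3 kJ.

+73.3 kJ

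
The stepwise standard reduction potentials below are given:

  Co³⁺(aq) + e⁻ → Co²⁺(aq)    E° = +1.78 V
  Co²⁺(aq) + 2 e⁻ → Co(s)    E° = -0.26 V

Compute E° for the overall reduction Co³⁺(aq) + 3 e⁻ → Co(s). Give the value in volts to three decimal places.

Standard free energies of sequential steps add: ΔG°₃ = ΔG°₁ + ΔG°₂, so n₃E°₃ = n₁E°₁ + n₂E°₂.
E°₃ = (1×+1.78 + 2×-0.26) / 3 = (+1.260) / 3 = +0.420 V.

+0.420 V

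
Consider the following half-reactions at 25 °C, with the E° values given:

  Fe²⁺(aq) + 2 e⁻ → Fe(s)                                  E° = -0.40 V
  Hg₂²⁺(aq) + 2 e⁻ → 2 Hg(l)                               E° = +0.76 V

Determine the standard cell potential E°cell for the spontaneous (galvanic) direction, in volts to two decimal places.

+1.16 V

The Hg₂²⁺/Hg couple has the higher reduction potential, so it is the cathode; Fe²⁺/Fe is oxidised at the anode.
E°cell = E°(cathode) − E°(anode) = (+0.76) − (-0.40) = +1.16 V.
Since E°cell > 0, the reaction is spontaneous under standard conditions.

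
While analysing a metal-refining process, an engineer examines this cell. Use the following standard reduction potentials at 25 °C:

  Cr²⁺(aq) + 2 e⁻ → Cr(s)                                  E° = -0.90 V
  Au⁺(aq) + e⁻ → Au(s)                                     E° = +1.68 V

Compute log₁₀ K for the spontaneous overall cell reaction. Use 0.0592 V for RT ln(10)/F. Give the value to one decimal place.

Cathode: Au⁺/Au; anode: Cr²⁺/Cr. E°cell = +2.58 V, n = 2.
log K = nE°cell / 0.0592 = (2)(+2.58) / 0.0592 = 87.2.

87.2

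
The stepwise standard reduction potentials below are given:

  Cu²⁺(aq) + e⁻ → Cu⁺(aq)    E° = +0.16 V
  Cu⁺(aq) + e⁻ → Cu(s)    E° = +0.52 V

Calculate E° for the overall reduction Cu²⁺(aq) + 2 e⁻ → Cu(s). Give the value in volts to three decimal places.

Since ΔG° = −nFE° is additive over sequential reductions, n₃E°₃ = n₁E°₁ + n₂E°₂.
E°₃ = (1×+0.16 + 1×+0.52) / 2 = (+0.680) / 2 = +0.340 V.

+0.340 V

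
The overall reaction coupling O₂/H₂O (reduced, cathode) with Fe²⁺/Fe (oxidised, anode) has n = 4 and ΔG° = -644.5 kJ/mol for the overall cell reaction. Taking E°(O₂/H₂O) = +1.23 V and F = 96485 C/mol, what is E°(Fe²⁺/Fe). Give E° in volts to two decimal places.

E°cell = −ΔG°/(nF) = −(-644.5×10³)/((4)(96485)) = +1.670 V.
Since O₂/H₂O is the cathode and Fe²⁺/Fe the anode, E°cell = E°(O₂/H₂O) − E°(Fe²⁺/Fe).
So E°(Fe²⁺/Fe) = E°(O₂/H₂O) − E°cell = (+1.23) − (+1.670) = -0.44 V.

-0.44 V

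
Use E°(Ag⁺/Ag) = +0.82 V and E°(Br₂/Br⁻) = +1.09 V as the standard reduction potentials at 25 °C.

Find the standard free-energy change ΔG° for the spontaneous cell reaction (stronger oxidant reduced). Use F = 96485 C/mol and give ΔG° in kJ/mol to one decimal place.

Br₂/Br⁻ (E° = +1.09 V) is the cathode; Ag⁺/Ag (E° = +0.82 V) is the anode, so E°cell = +0.27 V.
Balancing electrons gives n = 2 (lcm of 2 and 1).
ΔG° = −nFE° = −(2)(96485)(+0.27) = -52,102 J = -52.1 kJ/mol.

-52.1 kJ/mol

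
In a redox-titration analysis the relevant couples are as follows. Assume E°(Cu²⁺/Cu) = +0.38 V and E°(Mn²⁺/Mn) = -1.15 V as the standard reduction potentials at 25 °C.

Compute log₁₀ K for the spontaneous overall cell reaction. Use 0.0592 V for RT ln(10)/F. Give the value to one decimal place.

Cathode: Cu²⁺/Cu; anode: Mn²⁺/Mn. E°cell = +1.53 V, n = 2.
log K = nE°cell / 0.0592 = (2)(+1.53) / 0.0592 = 51.7.

51.7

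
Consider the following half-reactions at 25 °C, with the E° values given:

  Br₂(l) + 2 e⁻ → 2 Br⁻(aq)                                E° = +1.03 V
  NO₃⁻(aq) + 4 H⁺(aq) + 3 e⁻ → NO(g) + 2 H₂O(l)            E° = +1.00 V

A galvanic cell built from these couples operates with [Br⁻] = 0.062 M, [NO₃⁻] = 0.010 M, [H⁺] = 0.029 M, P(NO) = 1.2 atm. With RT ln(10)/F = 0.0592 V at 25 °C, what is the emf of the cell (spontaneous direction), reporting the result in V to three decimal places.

+0.264 V

Br₂/Br⁻ is the cathode (higher E°), NO₃⁻/NO the anode: E°cell = +1.03 − (+1.00) = +0.03 V, n = 6.
Overall: 3 Br₂(l) + 2 NO(g) + 4 H₂O(l) → 6 Br⁻(aq) + 2 NO₃⁻(aq) + 8 H⁺(aq)
Q = [Br⁻]^6·[NO₃⁻]^2·[H⁺]^8 / (P(NO)^2); log Q = -23.705.
E = E° − (0.0592/n) log Q = +0.03 − (0.0592/6)(-23.705) = +0.264 V.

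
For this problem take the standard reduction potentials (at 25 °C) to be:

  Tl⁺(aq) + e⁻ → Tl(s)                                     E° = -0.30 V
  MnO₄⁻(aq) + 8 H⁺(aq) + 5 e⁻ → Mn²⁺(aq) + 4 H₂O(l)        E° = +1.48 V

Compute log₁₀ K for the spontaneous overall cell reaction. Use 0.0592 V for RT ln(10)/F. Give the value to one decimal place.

Cathode: MnO₄⁻/Mn²⁺; anode: Tl⁺/Tl. E°cell = +1.78 V, n = 5.
log K = nE°cell / 0.0592 = (5)(+1.78) / 0.0592 = 150.3.

150.3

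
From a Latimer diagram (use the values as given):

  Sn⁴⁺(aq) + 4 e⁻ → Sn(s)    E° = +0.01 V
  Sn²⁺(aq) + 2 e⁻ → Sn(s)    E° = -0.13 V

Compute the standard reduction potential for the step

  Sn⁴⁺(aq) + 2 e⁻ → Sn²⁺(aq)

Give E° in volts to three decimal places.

Sequential free energies add, so n₃E°₃ = n₁E°₁ + n₂E°₂.
With n₃ = 4, and the known step contributing 2×(-0.13) V, the unknown satisfies 2·E° = 4×(+0.01) − 2×(-0.13) = +0.300.
E° = +0.300 / 2 = +0.150 V.

+0.150 V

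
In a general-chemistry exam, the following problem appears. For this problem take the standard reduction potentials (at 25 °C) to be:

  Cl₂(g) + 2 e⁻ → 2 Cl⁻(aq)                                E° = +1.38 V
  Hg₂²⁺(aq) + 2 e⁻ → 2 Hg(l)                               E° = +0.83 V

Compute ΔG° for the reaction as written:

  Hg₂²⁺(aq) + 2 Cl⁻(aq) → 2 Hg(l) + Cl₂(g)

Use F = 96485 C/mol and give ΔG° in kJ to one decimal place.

+106.1 kJ

As written, Hg₂²⁺/Hg is reduced (cathode) and Cl₂/Cl⁻ is oxidised (anode), so E°cell = (+0.83) − (+1.38) = -0.55 V.
Balancing electrons gives n = 2.
ΔG° = −nFE° = −(2)(96485)(-0.55) = 106,134 J = +106.1 kJ.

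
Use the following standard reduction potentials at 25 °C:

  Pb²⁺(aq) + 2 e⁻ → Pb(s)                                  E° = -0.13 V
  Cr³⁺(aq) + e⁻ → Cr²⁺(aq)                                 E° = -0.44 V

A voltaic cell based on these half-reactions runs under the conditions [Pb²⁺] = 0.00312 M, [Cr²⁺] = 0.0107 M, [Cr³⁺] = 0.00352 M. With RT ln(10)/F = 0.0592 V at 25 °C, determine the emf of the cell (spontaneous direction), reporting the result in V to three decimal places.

Pb²⁺/Pb is the cathode (higher E°), Cr³⁺/Cr²⁺ the anode: E°cell = -0.13 − (-0.44) = +0.31 V, n = 2.
Overall: Pb²⁺(aq) + 2 Cr²⁺(aq) → Pb(s) + 2 Cr³⁺(aq)
Q = [Cr³⁺]^2 / ([Pb²⁺]·[Cr²⁺]^2); log Q = 1.540.
E = E° − (0.0592/n) log Q = +0.31 − (0.0592/2)(1.540) = +0.264 V.

+0.264 V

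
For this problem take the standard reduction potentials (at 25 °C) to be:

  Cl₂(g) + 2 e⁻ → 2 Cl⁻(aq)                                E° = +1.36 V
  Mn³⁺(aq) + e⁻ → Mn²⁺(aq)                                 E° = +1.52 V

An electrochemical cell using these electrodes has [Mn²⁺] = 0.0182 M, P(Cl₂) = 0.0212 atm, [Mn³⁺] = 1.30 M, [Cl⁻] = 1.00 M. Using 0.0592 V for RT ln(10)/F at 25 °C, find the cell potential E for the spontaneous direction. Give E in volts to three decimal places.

Mn³⁺/Mn²⁺ is the cathode (higher E°), Cl₂/Cl⁻ the anode: E°cell = +1.52 − (+1.36) = +0.16 V, n = 2.
Overall: 2 Mn³⁺(aq) + 2 Cl⁻(aq) → 2 Mn²⁺(aq) + Cl₂(g)
Q = [Mn²⁺]^2·P(Cl₂) / ([Mn³⁺]^2·[Cl⁻]^2); log Q = -5.381.
E = E° − (0.0592/n) log Q = +0.16 − (0.0592/2)(-5.381) = +0.319 V.

+0.319 V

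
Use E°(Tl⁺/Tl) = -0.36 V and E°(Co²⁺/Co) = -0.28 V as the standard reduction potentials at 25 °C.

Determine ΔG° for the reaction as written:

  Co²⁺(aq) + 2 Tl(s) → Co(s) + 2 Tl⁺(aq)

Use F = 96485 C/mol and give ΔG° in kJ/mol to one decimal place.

As written, Co²⁺/Co is reduced (cathode) and Tl⁺/Tl is oxidised (anode), so E°cell = (-0.28) − (-0.36) = +0.08 V.
Balancing electrons gives n = 2.
ΔG° = −nFE° = −(2)(96485)(+0.08) = -15,438 J = -15.4 kJ/mol.

-15.4 kJ/mol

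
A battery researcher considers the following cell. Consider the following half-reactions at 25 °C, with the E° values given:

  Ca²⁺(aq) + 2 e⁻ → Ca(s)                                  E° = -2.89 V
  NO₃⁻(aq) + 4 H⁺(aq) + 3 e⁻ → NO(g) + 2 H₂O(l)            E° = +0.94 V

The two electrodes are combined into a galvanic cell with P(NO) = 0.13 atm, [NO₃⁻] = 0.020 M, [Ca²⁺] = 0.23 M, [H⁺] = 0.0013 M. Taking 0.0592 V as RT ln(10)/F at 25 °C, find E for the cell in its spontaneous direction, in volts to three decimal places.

+3.605 V

NO₃⁻/NO is the cathode (higher E°), Ca²⁺/Ca the anode: E°cell = +0.94 − (-2.89) = +3.83 V, n = 6.
Overall: 2 NO₃⁻(aq) + 8 H⁺(aq) + 3 Ca(s) → 2 NO(g) + 4 H₂O(l) + 3 Ca²⁺(aq)
Q = P(NO)^2·[Ca²⁺]^3 / ([NO₃⁻]^2·[H⁺]^8); log Q = 22.799.
E = E° − (0.0592/n) log Q = +3.83 − (0.0592/6)(22.799) = +3.605 V.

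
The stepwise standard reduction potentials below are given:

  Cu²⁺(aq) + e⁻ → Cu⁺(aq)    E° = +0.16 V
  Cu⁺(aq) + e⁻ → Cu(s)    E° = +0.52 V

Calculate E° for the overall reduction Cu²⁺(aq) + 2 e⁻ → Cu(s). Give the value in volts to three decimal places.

+0.340 V

Adding the free-energy changes (−nFE°) of the two steps gives −n₃FE°₃ = −n₁FE°₁ − n₂FE°₂.
E°₃ = (1×+0.16 + 1×+0.52) / 2 = (+0.680) / 2 = +0.340 V.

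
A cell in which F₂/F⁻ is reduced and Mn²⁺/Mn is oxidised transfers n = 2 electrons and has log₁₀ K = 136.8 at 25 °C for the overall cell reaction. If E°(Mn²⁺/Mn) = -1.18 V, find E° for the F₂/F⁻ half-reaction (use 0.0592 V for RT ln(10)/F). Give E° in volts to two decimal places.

+2.87 V

E°cell = (0.0592/n)·log K = (0.0592/2)(136.8) = +4.049 V.
Since F₂/F⁻ is the cathode and Mn²⁺/Mn the anode, E°cell = E°(F₂/F⁻) − E°(Mn²⁺/Mn).
So E°(F₂/F⁻) = E°cell + E°(Mn²⁺/Mn) = +4.049 + (-1.18) = +2.87 V.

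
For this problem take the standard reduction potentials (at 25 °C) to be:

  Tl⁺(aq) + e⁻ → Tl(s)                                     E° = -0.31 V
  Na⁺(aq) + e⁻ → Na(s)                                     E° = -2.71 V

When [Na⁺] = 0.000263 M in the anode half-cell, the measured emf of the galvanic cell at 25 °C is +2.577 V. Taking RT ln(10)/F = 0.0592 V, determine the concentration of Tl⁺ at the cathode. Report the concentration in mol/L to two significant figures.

0.26 M

Tl⁺/Tl is the cathode, Na⁺/Na the anode: E°cell = +2.40 V, n = 1.
Overall reaction: Tl⁺(aq) + Na(s) → Tl(s) + Na⁺(aq); Q = [Na⁺]^1/[Tl⁺]^1.
From E = E° − (0.0592/n) log Q: log Q = (E° − E)·n/0.0592 = (+2.40 − (+2.577))·1/0.0592 = -2.9899.
So 1·log[Tl⁺] = 1·log(0.000263) − log Q = -3.5800 − (-2.9899) = -0.5901; [Tl⁺] = 10^(-0.5901) ≈ 0.26 M.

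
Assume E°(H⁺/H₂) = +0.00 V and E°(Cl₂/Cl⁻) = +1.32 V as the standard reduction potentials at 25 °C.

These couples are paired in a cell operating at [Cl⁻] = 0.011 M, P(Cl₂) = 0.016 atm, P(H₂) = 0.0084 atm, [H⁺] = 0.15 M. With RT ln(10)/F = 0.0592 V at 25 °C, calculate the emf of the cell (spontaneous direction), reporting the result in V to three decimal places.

+1.370 V

Cl₂/Cl⁻ is the cathode (higher E°), H⁺/H₂ the anode: E°cell = +1.32 − (+0.00) = +1.32 V, n = 2.
Overall: Cl₂(g) + H₂(g) → 2 Cl⁻(aq) + 2 H⁺(aq)
Q = [Cl⁻]^2·[H⁺]^2 / (P(Cl₂)·P(H₂)); log Q = -1.693.
E = E° − (0.0592/n) log Q = +1.32 − (0.0592/2)(-1.693) = +1.370 V.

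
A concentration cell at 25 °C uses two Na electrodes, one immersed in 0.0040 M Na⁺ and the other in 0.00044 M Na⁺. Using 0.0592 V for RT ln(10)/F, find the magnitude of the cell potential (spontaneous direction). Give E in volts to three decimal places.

For a concentration cell E°cell = 0. The 0.0040 M side is the cathode (reduction is favoured where [Na⁺] is higher).
With n = 1, E = −(0.0592/1) log([Na⁺]ₐₙ/[Na⁺]꜀ₐₜ) = −(0.0592/1) log(0.00044/0.004) = −(0.0592/1)(-0.959) = +0.057 V.

+0.057 V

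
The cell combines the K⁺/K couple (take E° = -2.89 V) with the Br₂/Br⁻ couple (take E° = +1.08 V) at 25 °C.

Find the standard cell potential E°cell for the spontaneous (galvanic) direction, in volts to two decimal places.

The Br₂/Br⁻ couple has the higher reduction potential, so it is the cathode; K⁺/K is oxidised at the anode.
E°cell = E°(cathode) − E°(anode) = (+1.08) − (-2.89) = +3.97 V.
Since E°cell > 0, the reaction is spontaneous under standard conditions.

+3.97 V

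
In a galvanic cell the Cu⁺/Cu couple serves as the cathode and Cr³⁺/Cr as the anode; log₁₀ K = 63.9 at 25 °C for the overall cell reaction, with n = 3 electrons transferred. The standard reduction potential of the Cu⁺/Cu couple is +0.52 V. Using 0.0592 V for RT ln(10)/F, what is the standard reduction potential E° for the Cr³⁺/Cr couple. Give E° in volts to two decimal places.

E°cell = (0.0592/n)·log K = (0.0592/3)(63.9) = +1.261 V.
Since Cu⁺/Cu is the cathode and Cr³⁺/Cr the anode, E°cell = E°(Cu⁺/Cu) − E°(Cr³⁺/Cr).
So E°(Cr³⁺/Cr) = E°(Cu⁺/Cu) − E°cell = (+0.52) − (+1.261) = -0.74 V.

-0.74 V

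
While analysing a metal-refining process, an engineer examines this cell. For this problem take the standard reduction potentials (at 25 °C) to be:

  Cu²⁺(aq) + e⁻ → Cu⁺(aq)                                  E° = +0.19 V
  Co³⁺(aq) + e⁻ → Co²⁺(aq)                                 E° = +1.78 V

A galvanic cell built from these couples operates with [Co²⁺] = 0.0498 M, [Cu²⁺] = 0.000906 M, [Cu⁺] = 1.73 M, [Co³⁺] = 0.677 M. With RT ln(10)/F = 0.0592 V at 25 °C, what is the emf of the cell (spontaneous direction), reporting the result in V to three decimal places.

Co³⁺/Co²⁺ is the cathode (higher E°), Cu²⁺/Cu⁺ the anode: E°cell = +1.78 − (+0.19) = +1.59 V, n = 1.
Overall: Co³⁺(aq) + Cu⁺(aq) → Co²⁺(aq) + Cu²⁺(aq)
Q = [Co²⁺]·[Cu²⁺] / ([Co³⁺]·[Cu⁺]); log Q = -4.414.
E = E° − (0.0592/n) log Q = +1.59 − (0.0592/1)(-4.414) = +1.851 V.

+1.851 V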